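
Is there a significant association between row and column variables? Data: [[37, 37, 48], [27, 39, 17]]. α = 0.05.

χ² = 9.317. df = 2, critical = 5.991. Reject H₀. Variables are dependent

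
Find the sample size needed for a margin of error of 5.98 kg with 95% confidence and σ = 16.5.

n = (z*σ/E)² = (1.96×16.5/5.98)² = 29.2 → n = 30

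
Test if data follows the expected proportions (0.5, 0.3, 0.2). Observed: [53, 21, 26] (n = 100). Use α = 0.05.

Expected: [50.0, 30.0, 20.0]. χ² = 4.68. df = 2, critical = 5.991. Fail to reject H₀.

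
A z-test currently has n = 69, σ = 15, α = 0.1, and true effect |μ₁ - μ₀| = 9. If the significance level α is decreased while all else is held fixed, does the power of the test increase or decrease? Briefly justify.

Power decreases: a smaller α raises the critical value, so less of the H₁ sampling distribution falls in the rejection region.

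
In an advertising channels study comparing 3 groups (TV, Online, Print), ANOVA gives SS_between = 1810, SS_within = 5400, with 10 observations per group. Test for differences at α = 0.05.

df_between = 2, df_within = 27. F = MS_between/MS_within = 905.0/200.0 = 4.525. F_crit ≈ 3.354. Reject H₀. At least one mean differs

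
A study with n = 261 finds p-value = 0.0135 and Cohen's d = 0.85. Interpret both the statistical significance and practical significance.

Statistically significant (p = 0.0135 < 0.05). Cohen's d = 0.85 indicates a large effect size. Both statistical and practical significance should be considered.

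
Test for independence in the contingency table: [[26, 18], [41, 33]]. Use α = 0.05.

χ² = 0.153. df = 1, critical = 3.841. Fail to reject H₀. No evidence of dependence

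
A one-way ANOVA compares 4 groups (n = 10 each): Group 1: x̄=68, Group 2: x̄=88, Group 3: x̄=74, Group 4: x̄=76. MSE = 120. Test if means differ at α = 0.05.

Grand mean = 76.5. SS_between = 2110.0, MS_between = 703.33. F = 5.861, F_crit ≈ 2.866. Reject H₀.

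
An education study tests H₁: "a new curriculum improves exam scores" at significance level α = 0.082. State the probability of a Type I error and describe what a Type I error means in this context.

P(Type I error) = α = 0.082. A Type I error is rejecting H₀ when H₀ is actually true (false positive) — here, concluding that a new curriculum improves exam scores when in fact this is not the case. Consequence: adopting a curriculum that gives no real benefit — disruption for nothing.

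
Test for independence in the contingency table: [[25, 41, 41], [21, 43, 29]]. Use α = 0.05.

χ² = 1.48. df = 2, critical = 5.991. Fail to reject H₀. No evidence of dependence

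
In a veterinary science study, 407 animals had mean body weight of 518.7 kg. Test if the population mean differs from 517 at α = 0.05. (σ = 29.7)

z = (x̄ - μ₀)/(σ/√n) = (518.7 - 517)/(29.7/√407) = 1.155. Critical value: ±1.96. Since |1.155| ≤ 1.96, Fail to reject H₀.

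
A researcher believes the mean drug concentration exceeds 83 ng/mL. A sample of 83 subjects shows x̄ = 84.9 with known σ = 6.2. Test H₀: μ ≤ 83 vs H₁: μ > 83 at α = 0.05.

z = 2.792. Critical value: 1.645. Reject H₀.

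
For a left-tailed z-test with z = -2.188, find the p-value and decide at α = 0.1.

p = P(Z < -2.188) = Φ(-2.188) ≈ 0.0143. Since p < 0.1, reject H₀ (significant) at α = 0.1.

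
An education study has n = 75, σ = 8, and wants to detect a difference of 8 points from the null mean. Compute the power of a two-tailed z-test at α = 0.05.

SE = σ/√n = 8/√75 = 0.924. Non-centrality λ = d/SE = 8/0.924 = 8.66. Power ≈ Φ(λ - z_{α/2}) = Φ(8.66 - 1.96) = Φ(6.7) = 1.0.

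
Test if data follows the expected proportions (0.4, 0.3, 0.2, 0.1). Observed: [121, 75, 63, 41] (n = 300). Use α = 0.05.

Expected: [120.0, 90.0, 60.0, 30.0]. χ² = 6.692. df = 3, critical = 7.815. Fail to reject H₀.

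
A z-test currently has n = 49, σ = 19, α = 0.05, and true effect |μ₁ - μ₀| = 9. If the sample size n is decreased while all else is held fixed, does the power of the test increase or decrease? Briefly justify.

Power decreases: a smaller n inflates the standard error σ/√n, pulling the sampling distribution under H₁ back toward the critical value.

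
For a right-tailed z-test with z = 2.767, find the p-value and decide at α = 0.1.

p = P(Z > 2.767) = 1 - Φ(2.767) ≈ 0.0028. Since p < 0.1, reject H₀ (significant) at α = 0.1.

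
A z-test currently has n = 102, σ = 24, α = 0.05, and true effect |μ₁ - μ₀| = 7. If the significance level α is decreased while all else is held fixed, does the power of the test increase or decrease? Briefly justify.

Power decreases: a smaller α raises the critical value, so less of the H₁ sampling distribution falls in the rejection region.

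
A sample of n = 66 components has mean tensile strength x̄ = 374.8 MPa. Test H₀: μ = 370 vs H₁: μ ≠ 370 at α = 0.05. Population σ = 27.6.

z = (x̄ - μ₀)/(σ/√n) = (374.8 - 370)/(27.6/√66) = 1.413. Critical value: ±1.96. Since |1.413| ≤ 1.96, Fail to reject H₀.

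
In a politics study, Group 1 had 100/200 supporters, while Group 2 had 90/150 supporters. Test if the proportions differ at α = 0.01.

p̂₁ = 0.5, p̂₂ = 0.6, pooled p̂ = 0.543. z = -1.858. Critical: ±2.576. Fail to reject H₀.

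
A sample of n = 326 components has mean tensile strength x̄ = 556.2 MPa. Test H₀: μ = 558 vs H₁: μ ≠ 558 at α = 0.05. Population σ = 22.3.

z = (x̄ - μ₀)/(σ/√n) = (556.2 - 558)/(22.3/√326) = -1.457. Critical value: ±1.96. Since |-1.457| ≤ 1.96, Fail to reject H₀.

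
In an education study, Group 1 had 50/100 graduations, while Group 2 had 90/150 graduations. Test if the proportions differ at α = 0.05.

p̂₁ = 0.5, p̂₂ = 0.6, pooled p̂ = 0.56. z = -1.56. Critical: ±1.96. Fail to reject H₀.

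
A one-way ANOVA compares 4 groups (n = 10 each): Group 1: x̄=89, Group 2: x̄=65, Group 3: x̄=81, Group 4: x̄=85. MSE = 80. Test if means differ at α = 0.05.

Grand mean = 80.0. SS_between = 3320.0, MS_between = 1106.67. F = 13.833, F_crit ≈ 2.866. Reject H₀.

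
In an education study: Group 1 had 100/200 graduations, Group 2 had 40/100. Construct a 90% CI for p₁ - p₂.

p̂₁ = 0.5, p̂₂ = 0.4. Difference = 0.1. CI = (0.001, 0.199)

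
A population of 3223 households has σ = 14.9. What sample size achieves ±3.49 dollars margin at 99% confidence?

Without FPC: n₀ = (2.576×14.9/3.49)² = 120.952. With FPC: n = n₀N/(n₀+N-1) = 116.6 → n = 117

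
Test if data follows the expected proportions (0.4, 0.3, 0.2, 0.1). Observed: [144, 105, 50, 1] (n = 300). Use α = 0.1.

Expected: [120.0, 90.0, 60.0, 30.0]. χ² = 37.0. df = 3, critical = 6.251. Reject H₀.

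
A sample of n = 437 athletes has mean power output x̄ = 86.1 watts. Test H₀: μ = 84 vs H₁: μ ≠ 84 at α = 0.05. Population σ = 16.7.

z = (x̄ - μ₀)/(σ/√n) = (86.1 - 84)/(16.7/√437) = 2.629. Critical value: ±1.96. Since |2.629| > 1.96, Reject H₀.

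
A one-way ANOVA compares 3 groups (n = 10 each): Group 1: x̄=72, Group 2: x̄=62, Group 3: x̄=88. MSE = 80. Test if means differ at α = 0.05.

Grand mean = 74.0. SS_between = 3440.0, MS_between = 1720.0. F = 21.5, F_crit ≈ 3.354. Reject H₀.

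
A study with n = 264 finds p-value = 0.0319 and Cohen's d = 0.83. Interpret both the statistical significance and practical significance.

Statistically significant (p = 0.0319 < 0.05). Cohen's d = 0.83 indicates a large effect size. Both statistical and practical significance should be considered.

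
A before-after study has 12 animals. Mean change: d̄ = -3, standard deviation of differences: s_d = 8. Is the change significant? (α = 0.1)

t = d̄/(s_d/√n) = -3/(8/√12) = -1.299. df = 11, critical t = ±1.796. Fail to reject H₀.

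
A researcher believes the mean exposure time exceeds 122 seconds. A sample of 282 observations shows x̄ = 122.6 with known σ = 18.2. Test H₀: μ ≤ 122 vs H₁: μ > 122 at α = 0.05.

z = 0.554. Critical value: 1.645. Fail to reject H₀.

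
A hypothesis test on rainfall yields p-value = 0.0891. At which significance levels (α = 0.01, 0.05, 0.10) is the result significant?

p = 0.0891. Significant at: α = 0.1.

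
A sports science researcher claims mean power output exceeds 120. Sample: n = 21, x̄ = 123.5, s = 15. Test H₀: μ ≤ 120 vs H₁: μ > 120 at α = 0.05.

t = (123.5 - 120)/(15/√21) = 1.069, df = 20. Critical t = 1.725. Fail to reject H₀.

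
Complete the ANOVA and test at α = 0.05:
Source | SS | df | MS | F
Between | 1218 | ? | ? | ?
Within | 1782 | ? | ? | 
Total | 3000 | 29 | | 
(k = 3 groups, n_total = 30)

df_between = 2, df_within = 27. MS_between = 609.0, MS_within = 66.0. F = 9.227, F_crit ≈ 3.354. Reject H₀.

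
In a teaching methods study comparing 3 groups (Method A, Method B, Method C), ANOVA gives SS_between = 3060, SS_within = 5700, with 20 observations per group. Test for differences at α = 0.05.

df_between = 2, df_within = 57. F = MS_between/MS_within = 1530.0/100.0 = 15.3. F_crit ≈ 3.159. Reject H₀. At least one mean differs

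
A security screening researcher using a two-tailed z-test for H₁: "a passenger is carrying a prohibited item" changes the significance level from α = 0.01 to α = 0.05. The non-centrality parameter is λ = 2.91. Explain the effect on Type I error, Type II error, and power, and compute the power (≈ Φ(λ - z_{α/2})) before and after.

Increasing α from 0.01 to 0.05:
• Type I error rate increases (α is the Type I rate by definition).
• Critical value moves from z_{α/2} = 2.576 to 1.96, so power = Φ(λ - z_{α/2}) goes from Φ(2.91 - 2.576) = 0.631 to Φ(2.91 - 1.96) = 0.829.
• Type II error rate β = 1 - power therefore decreases (0.369 → 0.171).
Appropriate when false negatives are costly — here, letting a prohibited item through — security breach.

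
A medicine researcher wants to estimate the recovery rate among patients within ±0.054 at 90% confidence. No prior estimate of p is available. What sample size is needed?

Conservative approach: use p = 0.5 (maximizes p(1-p) = 0.25). n = z²(0.25)/E² = 1.645²×0.25/0.054² = 232.0 → n = 232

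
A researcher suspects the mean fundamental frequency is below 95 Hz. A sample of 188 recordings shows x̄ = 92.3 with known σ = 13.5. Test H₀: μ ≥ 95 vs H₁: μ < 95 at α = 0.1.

z = -2.742. Critical value: -1.28. Reject H₀.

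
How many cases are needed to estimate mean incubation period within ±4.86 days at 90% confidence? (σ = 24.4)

n = (z*σ/E)² = (1.645×24.4/4.86)² = 68.2 → n = 69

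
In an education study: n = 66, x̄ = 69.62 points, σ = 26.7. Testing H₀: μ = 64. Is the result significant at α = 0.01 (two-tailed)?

z = (69.62 - 64)/(26.7/√66) = 1.71. Since |z| ≤ 2.576, not significant at α = 0.01.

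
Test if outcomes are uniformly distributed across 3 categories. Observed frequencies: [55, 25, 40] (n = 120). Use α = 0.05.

Expected = 40 each. χ² = Σ(O-E)²/E = 11.25. df = 2, critical value = 5.991. Reject H₀.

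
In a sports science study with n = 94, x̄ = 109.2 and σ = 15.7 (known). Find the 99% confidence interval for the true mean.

CI = x̄ ± z*(σ/√n) = 109.2 ± 2.576(15.7/√94) = 109.2 ± 4.17 = (105.03, 113.37)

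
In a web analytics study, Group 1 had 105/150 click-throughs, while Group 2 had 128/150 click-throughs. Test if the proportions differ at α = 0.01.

p̂₁ = 0.7, p̂₂ = 0.853, pooled p̂ = 0.777. z = -3.188. Critical: ±2.576. Reject H₀.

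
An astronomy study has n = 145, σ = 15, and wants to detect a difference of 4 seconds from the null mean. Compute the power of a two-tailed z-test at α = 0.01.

SE = σ/√n = 15/√145 = 1.246. Non-centrality λ = d/SE = 4/1.246 = 3.211. Power ≈ Φ(λ - z_{α/2}) = Φ(3.211 - 2.576) = Φ(0.635) = 0.737.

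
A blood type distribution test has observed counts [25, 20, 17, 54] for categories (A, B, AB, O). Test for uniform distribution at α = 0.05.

Expected = 29 each. χ² = Σ(O-E)²/E = 29.862. df = 3, critical value = 7.815. Reject H₀.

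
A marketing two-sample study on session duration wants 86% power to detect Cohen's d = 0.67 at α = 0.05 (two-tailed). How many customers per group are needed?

z_{α/2} = 1.96, z_β = Φ⁻¹(0.86) = 1.08. For medium effect (d = 0.67): n per group = 2(z_{α/2} + z_β)²/d² = 2(1.96 + 1.08)²/0.67² = 41.2 → 42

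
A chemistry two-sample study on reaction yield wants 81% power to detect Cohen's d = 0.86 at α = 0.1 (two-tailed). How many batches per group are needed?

z_{α/2} = 1.645, z_β = Φ⁻¹(0.81) = 0.878. For large effect (d = 0.86): n per group = 2(z_{α/2} + z_β)²/d² = 2(1.645 + 0.878)²/0.86² = 17.2 → 18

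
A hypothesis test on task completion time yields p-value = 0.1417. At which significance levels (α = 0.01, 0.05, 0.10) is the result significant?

p = 0.1417. Not significant at any of the given levels.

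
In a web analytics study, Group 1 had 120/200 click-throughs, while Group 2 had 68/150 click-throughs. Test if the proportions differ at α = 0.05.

p̂₁ = 0.6, p̂₂ = 0.453, pooled p̂ = 0.537. z = 2.723. Critical: ±1.96. Reject H₀.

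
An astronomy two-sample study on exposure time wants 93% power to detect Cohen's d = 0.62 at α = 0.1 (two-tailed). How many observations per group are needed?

z_{α/2} = 1.645, z_β = Φ⁻¹(0.93) = 1.476. For medium effect (d = 0.62): n per group = 2(z_{α/2} + z_β)²/d² = 2(1.645 + 1.476)²/0.62² = 50.7 → 51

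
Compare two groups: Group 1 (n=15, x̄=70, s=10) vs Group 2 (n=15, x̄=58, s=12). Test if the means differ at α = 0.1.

Pooled sp = 11.05. t = 2.975, df = 28. Critical t = ±1.701. Reject H₀.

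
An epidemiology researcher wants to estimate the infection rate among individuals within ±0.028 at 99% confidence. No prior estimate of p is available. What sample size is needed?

Conservative approach: use p = 0.5 (maximizes p(1-p) = 0.25). n = z²(0.25)/E² = 2.576²×0.25/0.028² = 2116.0 → n = 2116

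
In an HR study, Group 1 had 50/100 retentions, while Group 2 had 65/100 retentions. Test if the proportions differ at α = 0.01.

p̂₁ = 0.5, p̂₂ = 0.65, pooled p̂ = 0.575. z = -2.146. Critical: ±2.576. Fail to reject H₀.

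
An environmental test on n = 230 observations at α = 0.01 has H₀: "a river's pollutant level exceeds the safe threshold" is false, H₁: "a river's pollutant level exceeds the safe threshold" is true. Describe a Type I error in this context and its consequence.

Type I error: rejecting H₀ when it is true — concluding that a river's pollutant level exceeds the safe threshold when in fact it is not. Consequence: shutting down a compliant factory unnecessarily.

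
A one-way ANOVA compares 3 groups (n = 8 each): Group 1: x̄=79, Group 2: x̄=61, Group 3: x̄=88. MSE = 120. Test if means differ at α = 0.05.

Grand mean = 76.0. SS_between = 3024.0, MS_between = 1512.0. F = 12.6, F_crit ≈ 3.467. Reject H₀.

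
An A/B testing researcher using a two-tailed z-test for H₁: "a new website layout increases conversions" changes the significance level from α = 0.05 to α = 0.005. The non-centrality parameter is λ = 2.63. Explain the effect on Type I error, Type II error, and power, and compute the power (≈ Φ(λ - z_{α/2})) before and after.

Decreasing α from 0.05 to 0.005:
• Type I error rate decreases (α is the Type I rate by definition).
• Critical value moves from z_{α/2} = 1.96 to 2.807, so power = Φ(λ - z_{α/2}) goes from Φ(2.63 - 1.96) = 0.749 to Φ(2.63 - 2.807) = 0.43.
• Type II error rate β = 1 - power therefore increases (0.251 → 0.57).
Appropriate when false positives are costly — here, rolling out a layout that doesn't actually help — wasted engineering effort.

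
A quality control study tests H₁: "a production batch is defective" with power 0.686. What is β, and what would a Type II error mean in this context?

β = 1 - power = 1 - 0.686 = 0.314. A Type II error is failing to reject H₀ when H₀ is false (false negative) — here, failing to conclude that a production batch is defective when in fact it is true. Consequence: shipping a defective batch — faulty products reach customers.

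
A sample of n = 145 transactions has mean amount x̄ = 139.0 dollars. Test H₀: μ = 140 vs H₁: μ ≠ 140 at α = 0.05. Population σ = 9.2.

z = (x̄ - μ₀)/(σ/√n) = (139.0 - 140)/(9.2/√145) = -1.309. Critical value: ±1.96. Since |-1.309| ≤ 1.96, Fail to reject H₀.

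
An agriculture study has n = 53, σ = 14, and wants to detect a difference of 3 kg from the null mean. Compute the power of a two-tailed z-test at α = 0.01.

SE = σ/√n = 14/√53 = 1.923. Non-centrality λ = d/SE = 3/1.923 = 1.56. Power ≈ Φ(λ - z_{α/2}) = Φ(1.56 - 2.576) = Φ(-1.016) = 0.155.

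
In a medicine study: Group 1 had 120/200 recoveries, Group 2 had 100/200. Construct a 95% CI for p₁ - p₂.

p̂₁ = 0.6, p̂₂ = 0.5. Difference = 0.1. CI = (0.003, 0.197)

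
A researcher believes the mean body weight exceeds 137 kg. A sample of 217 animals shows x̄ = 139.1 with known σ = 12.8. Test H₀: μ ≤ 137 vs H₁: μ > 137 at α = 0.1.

z = 2.417. Critical value: 1.28. Reject H₀.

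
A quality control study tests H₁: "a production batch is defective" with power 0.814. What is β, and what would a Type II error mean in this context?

β = 1 - power = 1 - 0.814 = 0.186. A Type II error is failing to reject H₀ when H₀ is false (false negative) — here, failing to conclude that a production batch is defective when in fact it is true. Consequence: shipping a defective batch — faulty products reach customers.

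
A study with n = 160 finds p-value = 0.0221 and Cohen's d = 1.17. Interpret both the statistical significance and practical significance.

Statistically significant (p = 0.0221 < 0.05). Cohen's d = 1.17 indicates a large effect size. Both statistical and practical significance should be considered.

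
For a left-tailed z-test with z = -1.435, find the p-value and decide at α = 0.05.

p = P(Z < -1.435) = Φ(-1.435) ≈ 0.0756. Since p ≥ 0.05, fail to reject H₀ (not significant) at α = 0.05.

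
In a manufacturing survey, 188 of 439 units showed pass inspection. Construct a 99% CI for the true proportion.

p̂ = 0.428. CI = p̂ ± z*√(p̂(1-p̂)/n) = (0.367, 0.489)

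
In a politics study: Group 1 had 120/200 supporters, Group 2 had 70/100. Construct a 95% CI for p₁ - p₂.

p̂₁ = 0.6, p̂₂ = 0.7. Difference = -0.1. CI = (-0.213, 0.013)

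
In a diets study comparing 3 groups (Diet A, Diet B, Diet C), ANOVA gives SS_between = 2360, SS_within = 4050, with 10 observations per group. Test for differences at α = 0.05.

df_between = 2, df_within = 27. F = MS_between/MS_within = 1180.0/150.0 = 7.867. F_crit ≈ 3.354. Reject H₀. At least one mean differs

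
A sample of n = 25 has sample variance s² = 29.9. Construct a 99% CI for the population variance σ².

df = 24. χ²_{0.005} = 45.559, χ²_{0.995} = 9.886. CI for σ² = ((n-1)s²/χ²_{α/2}, (n-1)s²/χ²_{1-α/2}) = (24·29.9/45.559, 24·29.9/9.886) = (15.75, 72.59)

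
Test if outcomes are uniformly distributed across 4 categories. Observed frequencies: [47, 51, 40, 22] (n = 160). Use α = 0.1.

Expected = 40 each. χ² = Σ(O-E)²/E = 12.35. df = 3, critical value = 6.251. Reject H₀.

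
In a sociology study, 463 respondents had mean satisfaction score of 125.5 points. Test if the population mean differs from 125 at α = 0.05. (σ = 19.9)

z = (x̄ - μ₀)/(σ/√n) = (125.5 - 125)/(19.9/√463) = 0.541. Critical value: ±1.96. Since |0.541| ≤ 1.96, Fail to reject H₀.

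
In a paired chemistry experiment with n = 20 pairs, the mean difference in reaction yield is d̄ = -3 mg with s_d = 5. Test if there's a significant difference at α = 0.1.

t = d̄/(s_d/√n) = -3/(5/√20) = -2.683. df = 19, critical t = ±1.729. Reject H₀.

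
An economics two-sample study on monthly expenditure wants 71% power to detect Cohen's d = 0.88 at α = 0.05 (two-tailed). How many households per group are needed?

z_{α/2} = 1.96, z_β = Φ⁻¹(0.71) = 0.553. For large effect (d = 0.88): n per group = 2(z_{α/2} + z_β)²/d² = 2(1.96 + 0.553)²/0.88² = 16.3 → 17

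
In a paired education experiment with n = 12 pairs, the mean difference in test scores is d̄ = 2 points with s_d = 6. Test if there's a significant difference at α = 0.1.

t = d̄/(s_d/√n) = 2/(6/√12) = 1.155. df = 11, critical t = ±1.796. Fail to reject H₀.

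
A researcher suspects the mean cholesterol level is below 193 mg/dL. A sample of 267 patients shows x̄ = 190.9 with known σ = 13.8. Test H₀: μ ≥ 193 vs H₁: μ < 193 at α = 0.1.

z = -2.487. Critical value: -1.28. Reject H₀.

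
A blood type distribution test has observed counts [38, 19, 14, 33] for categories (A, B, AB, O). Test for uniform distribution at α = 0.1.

Expected = 26 each. χ² = Σ(O-E)²/E = 14.846. df = 3, critical value = 6.251. Reject H₀.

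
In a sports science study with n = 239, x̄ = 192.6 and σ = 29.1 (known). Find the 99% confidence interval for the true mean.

CI = x̄ ± z*(σ/√n) = 192.6 ± 2.576(29.1/√239) = 192.6 ± 4.85 = (187.75, 197.45)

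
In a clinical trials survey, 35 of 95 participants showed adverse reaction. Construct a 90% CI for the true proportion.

p̂ = 0.368. CI = p̂ ± z*√(p̂(1-p̂)/n) = (0.287, 0.45)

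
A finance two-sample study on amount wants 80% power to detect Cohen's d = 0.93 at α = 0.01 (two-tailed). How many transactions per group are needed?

z_{α/2} = 2.576, z_β = Φ⁻¹(0.8) = 0.842. For large effect (d = 0.93): n per group = 2(z_{α/2} + z_β)²/d² = 2(2.576 + 0.842)²/0.93² = 27.02 → 28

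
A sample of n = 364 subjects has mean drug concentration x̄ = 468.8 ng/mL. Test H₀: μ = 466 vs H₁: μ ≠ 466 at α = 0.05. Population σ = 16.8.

z = (x̄ - μ₀)/(σ/√n) = (468.8 - 466)/(16.8/√364) = 3.18. Critical value: ±1.96. Since |3.18| > 1.96, Reject H₀.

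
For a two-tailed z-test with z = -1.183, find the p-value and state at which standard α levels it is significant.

p = 2·P(Z > |-1.183|) = 2·(1 - Φ(1.183)) ≈ 0.2368. Not significant at any standard level.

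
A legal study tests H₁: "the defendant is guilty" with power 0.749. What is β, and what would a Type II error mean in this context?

β = 1 - power = 1 - 0.749 = 0.251. A Type II error is failing to reject H₀ when H₀ is false (false negative) — here, failing to conclude that the defendant is guilty when in fact it is true. Consequence: acquitting a guilty person.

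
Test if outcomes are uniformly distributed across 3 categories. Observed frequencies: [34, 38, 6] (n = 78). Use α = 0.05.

Expected = 26 each. χ² = Σ(O-E)²/E = 23.385. df = 2, critical value = 5.991. Reject H₀.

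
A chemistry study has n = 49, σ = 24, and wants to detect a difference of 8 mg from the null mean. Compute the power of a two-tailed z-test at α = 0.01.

SE = σ/√n = 24/√49 = 3.429. Non-centrality λ = d/SE = 8/3.429 = 2.333. Power ≈ Φ(λ - z_{α/2}) = Φ(2.333 - 2.576) = Φ(-0.243) = 0.404.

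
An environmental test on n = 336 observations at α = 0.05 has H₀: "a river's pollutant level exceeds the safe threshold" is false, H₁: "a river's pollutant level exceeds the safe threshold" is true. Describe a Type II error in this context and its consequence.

Type II error: failing to reject H₀ when it is false — concluding that a river's pollutant level exceeds the safe threshold is not supported when in fact it is. Consequence: allowing unsafe pollution to continue.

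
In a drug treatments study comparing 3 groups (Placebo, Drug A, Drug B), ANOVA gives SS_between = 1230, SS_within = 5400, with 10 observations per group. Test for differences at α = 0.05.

df_between = 2, df_within = 27. F = MS_between/MS_within = 615.0/200.0 = 3.075. F_crit ≈ 3.354. Fail to reject H₀.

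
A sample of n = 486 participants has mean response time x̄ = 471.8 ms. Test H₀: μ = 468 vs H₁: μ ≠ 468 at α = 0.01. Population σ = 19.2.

z = (x̄ - μ₀)/(σ/√n) = (471.8 - 468)/(19.2/√486) = 4.363. Critical value: ±2.576. Since |4.363| > 2.576, Reject H₀.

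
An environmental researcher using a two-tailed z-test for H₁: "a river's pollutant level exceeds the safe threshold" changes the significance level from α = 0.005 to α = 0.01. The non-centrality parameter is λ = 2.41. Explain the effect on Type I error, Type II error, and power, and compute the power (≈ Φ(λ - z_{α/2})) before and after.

Increasing α from 0.005 to 0.01:
• Type I error rate increases (α is the Type I rate by definition).
• Critical value moves from z_{α/2} = 2.807 to 2.576, so power = Φ(λ - z_{α/2}) goes from Φ(2.41 - 2.807) = 0.346 to Φ(2.41 - 2.576) = 0.434.
• Type II error rate β = 1 - power therefore decreases (0.654 → 0.566).
Appropriate when false negatives are costly — here, allowing unsafe pollution to continue.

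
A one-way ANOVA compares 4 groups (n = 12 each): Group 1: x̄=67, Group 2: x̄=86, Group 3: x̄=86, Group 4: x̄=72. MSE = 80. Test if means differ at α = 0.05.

Grand mean = 77.75. SS_between = 3417.0, MS_between = 1139.0. F = 14.238, F_crit ≈ 2.816. Reject H₀.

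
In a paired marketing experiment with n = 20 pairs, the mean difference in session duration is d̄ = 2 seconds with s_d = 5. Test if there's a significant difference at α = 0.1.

t = d̄/(s_d/√n) = 2/(5/√20) = 1.789. df = 19, critical t = ±1.729. Reject H₀.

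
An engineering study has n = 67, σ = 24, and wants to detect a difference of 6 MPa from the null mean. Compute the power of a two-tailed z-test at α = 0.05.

SE = σ/√n = 24/√67 = 2.932. Non-centrality λ = d/SE = 6/2.932 = 2.046. Power ≈ Φ(λ - z_{α/2}) = Φ(2.046 - 1.96) = Φ(0.086) = 0.534.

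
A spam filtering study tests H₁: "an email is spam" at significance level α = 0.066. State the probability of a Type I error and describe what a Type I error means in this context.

P(Type I error) = α = 0.066. A Type I error is rejecting H₀ when H₀ is actually true (false positive) — here, concluding that an email is spam when in fact this is not the case. Consequence: a legitimate email is sent to the spam folder and the user misses it.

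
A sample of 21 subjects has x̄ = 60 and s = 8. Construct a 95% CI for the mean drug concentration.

CI = x̄ ± t*(s/√n) = 60 ± 2.086(8/√21) = (56.36, 63.64)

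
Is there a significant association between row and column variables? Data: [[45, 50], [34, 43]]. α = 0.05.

χ² = 0.177. df = 1, critical = 3.841. Fail to reject H₀. No evidence of dependence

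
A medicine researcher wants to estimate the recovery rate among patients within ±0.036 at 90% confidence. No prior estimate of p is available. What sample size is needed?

Conservative approach: use p = 0.5 (maximizes p(1-p) = 0.25). n = z²(0.25)/E² = 1.645²×0.25/0.036² = 522.0 → n = 522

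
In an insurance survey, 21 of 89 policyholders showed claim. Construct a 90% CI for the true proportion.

p̂ = 0.236. CI = p̂ ± z*√(p̂(1-p̂)/n) = (0.162, 0.31)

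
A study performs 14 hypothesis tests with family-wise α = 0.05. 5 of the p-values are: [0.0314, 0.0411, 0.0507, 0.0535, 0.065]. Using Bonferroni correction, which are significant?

Bonferroni α = 0.05/14 = 0.00357. None of the given p-values are significant.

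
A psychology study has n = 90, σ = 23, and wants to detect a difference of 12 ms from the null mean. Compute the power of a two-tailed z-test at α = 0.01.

SE = σ/√n = 23/√90 = 2.424. Non-centrality λ = d/SE = 12/2.424 = 4.95. Power ≈ Φ(λ - z_{α/2}) = Φ(4.95 - 2.576) = Φ(2.374) = 0.991.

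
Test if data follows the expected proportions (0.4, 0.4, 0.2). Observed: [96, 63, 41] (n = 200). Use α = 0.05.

Expected: [80.0, 80.0, 40.0]. χ² = 6.838. df = 2, critical = 5.991. Reject H₀.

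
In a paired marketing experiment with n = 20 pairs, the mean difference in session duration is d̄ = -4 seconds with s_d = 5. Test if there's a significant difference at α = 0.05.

t = d̄/(s_d/√n) = -4/(5/√20) = -3.578. df = 19, critical t = ±2.093. Reject H₀.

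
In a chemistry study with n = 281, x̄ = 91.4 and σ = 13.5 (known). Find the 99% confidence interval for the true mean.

CI = x̄ ± z*(σ/√n) = 91.4 ± 2.576(13.5/√281) = 91.4 ± 2.07 = (89.33, 93.47)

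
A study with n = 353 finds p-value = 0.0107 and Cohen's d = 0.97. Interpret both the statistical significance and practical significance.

Statistically significant (p = 0.0107 < 0.05). Cohen's d = 0.97 indicates a large effect size. Both statistical and practical significance should be considered.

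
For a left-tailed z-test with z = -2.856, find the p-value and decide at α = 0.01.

p = P(Z < -2.856) = Φ(-2.856) ≈ 0.0021. Since p < 0.01, reject H₀ (significant) at α = 0.01.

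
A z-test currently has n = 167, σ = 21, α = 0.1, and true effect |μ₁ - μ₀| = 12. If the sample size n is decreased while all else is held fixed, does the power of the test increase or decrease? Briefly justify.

Power decreases: a smaller n inflates the standard error σ/√n, pulling the sampling distribution under H₁ back toward the critical value.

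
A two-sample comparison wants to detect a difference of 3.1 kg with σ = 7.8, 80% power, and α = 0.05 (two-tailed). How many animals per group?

n per group = 2(z_α/2 + z_β)²σ²/d² = 2×(1.96 + 0.84)²×7.8²/3.1² = 99.3 → n = 100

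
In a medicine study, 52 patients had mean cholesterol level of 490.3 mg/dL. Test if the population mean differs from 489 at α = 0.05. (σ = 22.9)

z = (x̄ - μ₀)/(σ/√n) = (490.3 - 489)/(22.9/√52) = 0.409. Critical value: ±1.96. Since |0.409| ≤ 1.96, Fail to reject H₀.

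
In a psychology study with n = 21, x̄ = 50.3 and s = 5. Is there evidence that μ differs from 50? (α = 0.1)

t = (x̄ - μ₀)/(s/√n) = (50.3 - 50)/(5/√21) = 0.275. df = 20, critical t = ±1.725. Fail to reject H₀.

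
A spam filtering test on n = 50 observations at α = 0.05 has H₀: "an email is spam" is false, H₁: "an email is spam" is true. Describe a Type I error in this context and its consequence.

Type I error: rejecting H₀ when it is true — concluding that an email is spam when in fact it is not. Consequence: a legitimate email is sent to the spam folder and the user misses it.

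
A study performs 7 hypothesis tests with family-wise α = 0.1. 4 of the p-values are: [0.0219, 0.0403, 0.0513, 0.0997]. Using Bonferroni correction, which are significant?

Bonferroni α = 0.1/7 = 0.01429. None of the given p-values are significant.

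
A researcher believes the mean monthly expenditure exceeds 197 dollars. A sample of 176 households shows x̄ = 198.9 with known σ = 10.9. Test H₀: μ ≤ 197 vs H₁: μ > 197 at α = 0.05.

z = 2.313. Critical value: 1.645. Reject H₀.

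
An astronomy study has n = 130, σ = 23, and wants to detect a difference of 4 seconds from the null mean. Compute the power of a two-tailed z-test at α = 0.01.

SE = σ/√n = 23/√130 = 2.017. Non-centrality λ = d/SE = 4/2.017 = 1.983. Power ≈ Φ(λ - z_{α/2}) = Φ(1.983 - 2.576) = Φ(-0.593) = 0.277.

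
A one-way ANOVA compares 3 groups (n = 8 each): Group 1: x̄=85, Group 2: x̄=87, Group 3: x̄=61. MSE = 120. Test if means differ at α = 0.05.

Grand mean = 77.67. SS_between = 3349.33, MS_between = 1674.67. F = 13.956, F_crit ≈ 3.467. Reject H₀.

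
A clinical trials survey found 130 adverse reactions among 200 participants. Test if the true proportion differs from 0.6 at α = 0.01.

p̂ = 0.65, p₀ = 0.6. z = (p̂ - p₀)/√(p₀(1-p₀)/n) = 1.443. Critical: ±2.576. Fail to reject H₀.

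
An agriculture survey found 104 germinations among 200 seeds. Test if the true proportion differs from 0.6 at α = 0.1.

p̂ = 0.52, p₀ = 0.6. z = (p̂ - p₀)/√(p₀(1-p₀)/n) = -2.309. Critical: ±1.645. Reject H₀.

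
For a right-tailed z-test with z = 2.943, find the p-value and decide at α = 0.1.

p = P(Z > 2.943) = 1 - Φ(2.943) ≈ 0.0016. Since p < 0.1, reject H₀ (significant) at α = 0.1.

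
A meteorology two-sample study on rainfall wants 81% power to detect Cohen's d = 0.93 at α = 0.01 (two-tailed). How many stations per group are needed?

z_{α/2} = 2.576, z_β = Φ⁻¹(0.81) = 0.878. For large effect (d = 0.93): n per group = 2(z_{α/2} + z_β)²/d² = 2(2.576 + 0.878)²/0.93² = 27.6 → 28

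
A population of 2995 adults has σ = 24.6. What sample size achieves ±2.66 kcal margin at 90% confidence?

Without FPC: n₀ = (1.645×24.6/2.66)² = 231.44. With FPC: n = n₀N/(n₀+N-1) = 214.9 → n = 215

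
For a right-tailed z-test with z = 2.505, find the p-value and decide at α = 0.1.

p = P(Z > 2.505) = 1 - Φ(2.505) ≈ 0.0061. Since p < 0.1, reject H₀ (significant) at α = 0.1.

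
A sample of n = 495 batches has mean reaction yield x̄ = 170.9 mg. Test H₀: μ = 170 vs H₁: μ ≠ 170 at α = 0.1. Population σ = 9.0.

z = (x̄ - μ₀)/(σ/√n) = (170.9 - 170)/(9.0/√495) = 2.225. Critical value: ±1.645. Since |2.225| > 1.645, Reject H₀.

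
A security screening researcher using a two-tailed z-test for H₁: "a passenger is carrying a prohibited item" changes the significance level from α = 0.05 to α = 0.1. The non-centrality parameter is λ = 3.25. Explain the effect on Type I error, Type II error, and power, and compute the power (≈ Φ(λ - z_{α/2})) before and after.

Increasing α from 0.05 to 0.1:
• Type I error rate increases (α is the Type I rate by definition).
• Critical value moves from z_{α/2} = 1.96 to 1.645, so power = Φ(λ - z_{α/2}) goes from Φ(3.25 - 1.96) = 0.901 to Φ(3.25 - 1.645) = 0.946.
• Type II error rate β = 1 - power therefore decreases (0.099 → 0.054).
Appropriate when false negatives are costly — here, letting a prohibited item through — security breach.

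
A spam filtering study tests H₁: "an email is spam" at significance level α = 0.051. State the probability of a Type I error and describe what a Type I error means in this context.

P(Type I error) = α = 0.051. A Type I error is rejecting H₀ when H₀ is actually true (false positive) — here, concluding that an email is spam when in fact this is not the case. Consequence: a legitimate email is sent to the spam folder and the user misses it.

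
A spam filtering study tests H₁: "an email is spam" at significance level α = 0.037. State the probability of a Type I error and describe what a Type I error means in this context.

P(Type I error) = α = 0.037. A Type I error is rejecting H₀ when H₀ is actually true (false positive) — here, concluding that an email is spam when in fact this is not the case. Consequence: a legitimate email is sent to the spam folder and the user misses it.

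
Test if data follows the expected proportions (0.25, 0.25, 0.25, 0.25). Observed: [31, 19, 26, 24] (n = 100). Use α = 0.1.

Expected: [25.0, 25.0, 25.0, 25.0]. χ² = 2.96. df = 3, critical = 6.251. Fail to reject H₀.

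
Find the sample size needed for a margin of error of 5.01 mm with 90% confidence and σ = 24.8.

n = (z*σ/E)² = (1.645×24.8/5.01)² = 66.3 → n = 67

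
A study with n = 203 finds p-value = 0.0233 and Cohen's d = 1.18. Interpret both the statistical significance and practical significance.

Statistically significant (p = 0.0233 < 0.05). Cohen's d = 1.18 indicates a large effect size. Both statistical and practical significance should be considered.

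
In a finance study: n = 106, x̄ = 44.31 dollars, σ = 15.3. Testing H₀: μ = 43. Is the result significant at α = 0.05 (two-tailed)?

z = (44.31 - 43)/(15.3/√106) = 0.882. Since |z| ≤ 1.96, not significant at α = 0.05.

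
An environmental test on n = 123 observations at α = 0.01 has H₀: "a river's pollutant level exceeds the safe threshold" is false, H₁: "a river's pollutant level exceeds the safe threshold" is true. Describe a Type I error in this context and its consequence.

Type I error: rejecting H₀ when it is true — concluding that a river's pollutant level exceeds the safe threshold when in fact it is not. Consequence: shutting down a compliant factory unnecessarily.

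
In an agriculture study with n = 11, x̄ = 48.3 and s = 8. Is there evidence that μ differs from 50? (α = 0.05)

t = (x̄ - μ₀)/(s/√n) = (48.3 - 50)/(8/√11) = -0.705. df = 10, critical t = ±2.228. Fail to reject H₀.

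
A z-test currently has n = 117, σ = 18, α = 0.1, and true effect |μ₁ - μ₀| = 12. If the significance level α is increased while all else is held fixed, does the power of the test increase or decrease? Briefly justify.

Power increases: a larger α lowers the critical value, so more of the H₁ sampling distribution falls in the rejection region.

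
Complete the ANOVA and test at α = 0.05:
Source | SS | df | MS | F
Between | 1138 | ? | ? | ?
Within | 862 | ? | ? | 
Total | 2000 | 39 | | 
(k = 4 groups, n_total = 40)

df_between = 3, df_within = 36. MS_between = 379.33, MS_within = 23.94. F = 15.842, F_crit ≈ 2.866. Reject H₀.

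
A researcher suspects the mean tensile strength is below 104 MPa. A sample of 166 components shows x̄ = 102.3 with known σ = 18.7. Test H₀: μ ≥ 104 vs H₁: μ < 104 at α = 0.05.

z = -1.171. Critical value: -1.645. Fail to reject H₀.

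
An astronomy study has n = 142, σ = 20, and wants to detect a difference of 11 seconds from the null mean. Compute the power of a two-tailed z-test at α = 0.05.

SE = σ/√n = 20/√142 = 1.678. Non-centrality λ = d/SE = 11/1.678 = 6.554. Power ≈ Φ(λ - z_{α/2}) = Φ(6.554 - 1.96) = Φ(4.594) = 1.0.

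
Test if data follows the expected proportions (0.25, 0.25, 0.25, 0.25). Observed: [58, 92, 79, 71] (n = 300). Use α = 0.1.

Expected: [75.0, 75.0, 75.0, 75.0]. χ² = 8.133. df = 3, critical = 6.251. Reject H₀.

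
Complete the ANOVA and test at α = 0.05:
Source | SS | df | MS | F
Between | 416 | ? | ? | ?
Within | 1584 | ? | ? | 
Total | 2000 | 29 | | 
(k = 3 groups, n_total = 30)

df_between = 2, df_within = 27. MS_between = 208.0, MS_within = 58.67. F = 3.545, F_crit ≈ 3.354. Reject H₀.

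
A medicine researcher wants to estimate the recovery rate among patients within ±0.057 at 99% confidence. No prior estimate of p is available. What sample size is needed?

Conservative approach: use p = 0.5 (maximizes p(1-p) = 0.25). n = z²(0.25)/E² = 2.576²×0.25/0.057² = 510.6 → n = 511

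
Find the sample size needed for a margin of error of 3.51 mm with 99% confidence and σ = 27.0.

n = (z*σ/E)² = (2.576×27.0/3.51)² = 392.6 → n = 393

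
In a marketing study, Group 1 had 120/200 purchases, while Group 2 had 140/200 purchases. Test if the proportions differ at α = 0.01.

p̂₁ = 0.6, p̂₂ = 0.7, pooled p̂ = 0.65. z = -2.097. Critical: ±2.576. Fail to reject H₀.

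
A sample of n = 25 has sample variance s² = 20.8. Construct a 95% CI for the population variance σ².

df = 24. χ²_{0.025} = 39.364, χ²_{0.975} = 12.401. CI for σ² = ((n-1)s²/χ²_{α/2}, (n-1)s²/χ²_{1-α/2}) = (24·20.8/39.364, 24·20.8/12.401) = (12.68, 40.25)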